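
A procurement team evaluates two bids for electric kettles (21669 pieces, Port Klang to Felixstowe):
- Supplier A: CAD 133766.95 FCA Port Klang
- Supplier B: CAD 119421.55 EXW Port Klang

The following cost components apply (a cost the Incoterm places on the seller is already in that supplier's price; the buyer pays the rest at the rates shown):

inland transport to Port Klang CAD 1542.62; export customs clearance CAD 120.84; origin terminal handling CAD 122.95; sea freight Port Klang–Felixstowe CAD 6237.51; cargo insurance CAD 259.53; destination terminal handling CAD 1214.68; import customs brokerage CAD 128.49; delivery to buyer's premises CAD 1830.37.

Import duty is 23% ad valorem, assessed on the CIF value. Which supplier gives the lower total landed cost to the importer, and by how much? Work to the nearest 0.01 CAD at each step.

Supplier B is cheaper by CAD 15598.79

Supplier A (FCA):
CIF value = FCA price + origin terminal + freight + insurance = 133766.95 + 122.95 + 6237.51 + 259.53 = 140386.94
Import duty = 140386.94 × 23% = 32289.00
Buyer bears (A): 122.95 + 6237.51 + 259.53 + 1214.68 + 128.49 + 1830.37 = 9793.53
Landed cost (A) = invoice 133766.95 + 9793.53 + duty 32289.00 = 175849.48
Supplier B (EXW):
CIF value = EXW price + inland to port + export clearance + origin terminal + freight + insurance = 119421.55 + 1542.62 + 120.84 + 122.95 + 6237.51 + 259.53 = 127705.00
Import duty = 127705.00 × 23% = 29372.15
Buyer bears (B): 1542.62 + 120.84 + 122.95 + 6237.51 + 259.53 + 1214.68 + 128.49 + 1830.37 = 11456.99
Landed cost (B) = invoice 119421.55 + 11456.99 + duty 29372.15 = 160250.69
Difference = |175849.48 − 160250.69| = 15598.79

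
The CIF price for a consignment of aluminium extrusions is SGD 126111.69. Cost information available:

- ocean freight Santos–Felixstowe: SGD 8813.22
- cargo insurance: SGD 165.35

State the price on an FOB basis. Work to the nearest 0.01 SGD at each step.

FOB price: SGD 117133.12

From CIF to FOB, the seller no longer bears: freight, insurance.
FOB price = 126111.69 − 8813.22 − 165.35 = 117133.12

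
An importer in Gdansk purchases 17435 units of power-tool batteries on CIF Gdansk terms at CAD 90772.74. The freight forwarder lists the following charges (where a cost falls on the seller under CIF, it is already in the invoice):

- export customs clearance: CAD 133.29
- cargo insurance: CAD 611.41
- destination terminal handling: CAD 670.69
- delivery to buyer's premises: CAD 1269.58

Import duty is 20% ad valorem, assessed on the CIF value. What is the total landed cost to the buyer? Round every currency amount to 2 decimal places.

CIF: the seller pays costs through ocean freight and marine insurance to the destination port.
Already in the invoice (seller's account under CIF): export clearance, insurance — exclude.
The CIF price already equals the CIF value: 90772.74
Import duty = 90772.74 × 20% = 18154.55
Buyer bears: destination terminal 670.69 + delivery 1269.58 + duty 18154.55 = 20094.82
Landed cost = invoice 90772.74 + 20094.82 = 110867.56

Total landed cost: CAD 110867.56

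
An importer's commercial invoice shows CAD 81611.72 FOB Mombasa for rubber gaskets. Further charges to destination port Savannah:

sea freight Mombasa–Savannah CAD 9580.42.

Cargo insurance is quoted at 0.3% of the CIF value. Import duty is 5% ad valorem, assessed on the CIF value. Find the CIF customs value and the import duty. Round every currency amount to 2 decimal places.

Let C be the CIF value. C = FOB price + freight + 0.3% × C
C − 0.3% × C = 81611.72 + 9580.42
0.997 × C = 91192.14
C = 91192.14 / 0.997 = 91466.54
Insurance premium = 0.3% × 91466.54 = 274.40
Import duty = 91466.54 × 5% = 4573.33

CIF value: CAD 91466.54; import duty: CAD 4573.33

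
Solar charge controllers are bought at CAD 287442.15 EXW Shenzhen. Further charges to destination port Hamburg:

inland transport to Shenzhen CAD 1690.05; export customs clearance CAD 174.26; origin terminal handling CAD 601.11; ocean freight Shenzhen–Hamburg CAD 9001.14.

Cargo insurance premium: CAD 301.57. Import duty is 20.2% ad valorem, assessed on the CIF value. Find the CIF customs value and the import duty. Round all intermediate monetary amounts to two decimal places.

CIF = EXW price + pre-shipment costs + freight + insurance
CIF = 287442.15 + 1690.05 + 174.26 + 601.11 + 9001.14 + 301.57 = 299210.28
Import duty = 299210.28 × 20.2% = 60440.48

CIF value: CAD 299210.28; import duty: CAD 60440.48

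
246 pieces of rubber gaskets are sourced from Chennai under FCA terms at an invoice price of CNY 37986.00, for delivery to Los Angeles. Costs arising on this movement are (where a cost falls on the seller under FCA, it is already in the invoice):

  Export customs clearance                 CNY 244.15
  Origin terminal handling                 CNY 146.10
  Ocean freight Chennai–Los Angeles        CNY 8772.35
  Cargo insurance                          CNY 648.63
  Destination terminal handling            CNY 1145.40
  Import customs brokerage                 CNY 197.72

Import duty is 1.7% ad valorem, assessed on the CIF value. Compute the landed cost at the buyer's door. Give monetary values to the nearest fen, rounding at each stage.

Total landed cost: CNY 49704.60

FCA: the seller delivers export-cleared goods to the carrier; the buyer bears costs from that point.
Already in the invoice (seller's account under FCA): export clearance — exclude.
CIF value = FCA price + origin terminal + freight + insurance = 37986.00 + 146.10 + 8772.35 + 648.63 = 47553.08
Import duty = 47553.08 × 1.7% = 808.40
Buyer bears: origin terminal 146.10 + freight 8772.35 + insurance 648.63 + destination terminal 1145.40 + brokerage 197.72 + duty 808.40 = 11718.60
Landed cost = invoice 37986.00 + 11718.60 = 49704.60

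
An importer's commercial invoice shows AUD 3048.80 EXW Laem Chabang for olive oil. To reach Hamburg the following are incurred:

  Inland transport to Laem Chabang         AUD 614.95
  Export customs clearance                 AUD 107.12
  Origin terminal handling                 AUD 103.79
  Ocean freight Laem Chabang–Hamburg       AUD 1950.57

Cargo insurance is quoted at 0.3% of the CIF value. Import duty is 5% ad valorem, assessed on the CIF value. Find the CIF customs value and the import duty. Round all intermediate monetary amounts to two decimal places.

CIF value: AUD 5842.76; import duty: AUD 292.14

Let C be the CIF value. C = EXW price + pre-shipment costs + freight + 0.3% × C
C − 0.3% × C = 3048.80 + 614.95 + 107.12 + 103.79 + 1950.57
0.997 × C = 5825.23
C = 5825.23 / 0.997 = 5842.76
Insurance premium = 0.3% × 5842.76 = 17.53
Import duty = 5842.76 × 5% = 292.14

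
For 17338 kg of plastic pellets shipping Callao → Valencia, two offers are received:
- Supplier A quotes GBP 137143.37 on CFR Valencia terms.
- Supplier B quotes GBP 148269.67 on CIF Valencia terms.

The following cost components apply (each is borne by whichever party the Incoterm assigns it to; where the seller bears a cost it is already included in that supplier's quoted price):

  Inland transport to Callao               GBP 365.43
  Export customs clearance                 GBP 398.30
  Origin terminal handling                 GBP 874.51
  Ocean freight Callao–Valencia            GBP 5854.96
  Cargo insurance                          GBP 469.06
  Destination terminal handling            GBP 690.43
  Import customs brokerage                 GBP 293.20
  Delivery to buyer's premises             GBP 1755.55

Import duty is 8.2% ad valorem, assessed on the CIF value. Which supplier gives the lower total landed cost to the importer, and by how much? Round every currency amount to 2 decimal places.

Supplier A is cheaper by GBP 11531.13

Supplier A (CFR):
CIF value = CFR price + insurance = 137143.37 + 469.06 = 137612.43
Import duty = 137612.43 × 8.2% = 11284.22
Buyer bears (A): 469.06 + 690.43 + 293.20 + 1755.55 = 3208.24
Landed cost (A) = invoice 137143.37 + 3208.24 + duty 11284.22 = 151635.83
Supplier B (CIF):
The CIF price already equals the CIF value: 148269.67
Import duty = 148269.67 × 8.2% = 12158.11
Buyer bears (B): 690.43 + 293.20 + 1755.55 = 2739.18
Landed cost (B) = invoice 148269.67 + 2739.18 + duty 12158.11 = 163166.96
Difference = |151635.83 − 163166.96| = 11531.13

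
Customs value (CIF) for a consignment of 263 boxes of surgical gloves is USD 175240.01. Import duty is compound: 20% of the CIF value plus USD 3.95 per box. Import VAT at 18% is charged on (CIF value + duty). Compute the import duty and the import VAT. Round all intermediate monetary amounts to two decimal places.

Ad valorem component: 175240.01 × 20% = 35048.00
Specific component: 263 × 3.95 = 1038.85
Import duty = 35048.00 + 1038.85 = 36086.85
VAT base = CIF + duty = 175240.01 + 36086.85 = 211326.86
Import VAT = 211326.86 × 18% = 38038.83

Import duty: USD 36086.85; import VAT: USD 38038.83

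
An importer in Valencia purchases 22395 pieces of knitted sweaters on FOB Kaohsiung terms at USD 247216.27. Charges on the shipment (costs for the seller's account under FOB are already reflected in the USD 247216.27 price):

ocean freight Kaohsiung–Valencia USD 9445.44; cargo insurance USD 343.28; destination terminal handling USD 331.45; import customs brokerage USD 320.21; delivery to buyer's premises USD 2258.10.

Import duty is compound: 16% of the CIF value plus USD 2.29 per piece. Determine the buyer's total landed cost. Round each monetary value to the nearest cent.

Total landed cost: USD 352320.10

FOB: the seller bears costs until goods are on board at the origin port; the buyer bears freight, insurance and all costs thereafter.
CIF value = FOB price + freight + insurance = 247216.27 + 9445.44 + 343.28 = 257004.99
Ad valorem component: 257004.99 × 16% = 41120.80
Specific component: 22395 × 2.29 = 51284.55
Import duty = 41120.80 + 51284.55 = 92405.35
Buyer bears: freight 9445.44 + insurance 343.28 + destination terminal 331.45 + brokerage 320.21 + delivery 2258.10 + duty 92405.35 = 105103.83
Landed cost = invoice 247216.27 + 105103.83 = 352320.10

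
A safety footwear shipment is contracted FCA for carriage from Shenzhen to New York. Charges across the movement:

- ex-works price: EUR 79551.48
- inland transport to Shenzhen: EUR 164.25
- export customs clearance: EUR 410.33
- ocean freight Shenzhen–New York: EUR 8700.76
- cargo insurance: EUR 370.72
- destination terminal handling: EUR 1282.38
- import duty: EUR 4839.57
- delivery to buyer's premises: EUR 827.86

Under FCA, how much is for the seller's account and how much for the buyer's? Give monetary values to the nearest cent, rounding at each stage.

Seller: EUR 80126.06; buyer: EUR 16021.29

FCA: the seller delivers export-cleared goods to the carrier; the buyer bears costs from that point.
Seller's account: goods 79551.48 + inland to port 164.25 + export clearance 410.33 = 80126.06
Buyer's account: freight 8700.76 + insurance 370.72 + destination terminal 1282.38 + duty 4839.57 + delivery 827.86 = 16021.29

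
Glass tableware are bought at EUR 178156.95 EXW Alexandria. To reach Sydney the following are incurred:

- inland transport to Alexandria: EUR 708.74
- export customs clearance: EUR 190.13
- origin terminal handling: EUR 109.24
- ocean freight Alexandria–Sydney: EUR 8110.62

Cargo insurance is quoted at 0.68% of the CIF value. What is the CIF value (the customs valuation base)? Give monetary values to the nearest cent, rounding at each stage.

Let C be the CIF value. C = EXW price + pre-shipment costs + freight + 0.68% × C
C − 0.68% × C = 178156.95 + 708.74 + 190.13 + 109.24 + 8110.62
0.9932 × C = 187275.68
C = 187275.68 / 0.9932 = 188557.87
Insurance premium = 0.68% × 188557.87 = 1282.19

CIF value: EUR 188557.87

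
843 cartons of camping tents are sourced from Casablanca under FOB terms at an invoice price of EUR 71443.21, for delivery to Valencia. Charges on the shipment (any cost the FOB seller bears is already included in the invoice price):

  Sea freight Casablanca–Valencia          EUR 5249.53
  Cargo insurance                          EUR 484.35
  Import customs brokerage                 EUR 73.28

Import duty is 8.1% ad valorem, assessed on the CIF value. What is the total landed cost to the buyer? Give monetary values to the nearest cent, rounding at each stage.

FOB: the seller bears costs until goods are on board at the origin port; the buyer bears freight, insurance and all costs thereafter.
CIF value = FOB price + freight + insurance = 71443.21 + 5249.53 + 484.35 = 77177.09
Import duty = 77177.09 × 8.1% = 6251.34
Buyer bears: freight 5249.53 + insurance 484.35 + brokerage 73.28 + duty 6251.34 = 12058.50
Landed cost = invoice 71443.21 + 12058.50 = 83501.71

Total landed cost: EUR 83501.71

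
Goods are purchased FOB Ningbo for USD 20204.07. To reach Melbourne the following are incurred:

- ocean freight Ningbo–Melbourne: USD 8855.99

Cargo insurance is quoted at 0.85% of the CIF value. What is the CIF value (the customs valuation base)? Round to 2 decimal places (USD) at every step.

CIF value: USD 29309.19

Let C be the CIF value. C = FOB price + freight + 0.85% × C
C − 0.85% × C = 20204.07 + 8855.99
0.9915 × C = 29060.06
C = 29060.06 / 0.9915 = 29309.19
Insurance premium = 0.85% × 29309.19 = 249.13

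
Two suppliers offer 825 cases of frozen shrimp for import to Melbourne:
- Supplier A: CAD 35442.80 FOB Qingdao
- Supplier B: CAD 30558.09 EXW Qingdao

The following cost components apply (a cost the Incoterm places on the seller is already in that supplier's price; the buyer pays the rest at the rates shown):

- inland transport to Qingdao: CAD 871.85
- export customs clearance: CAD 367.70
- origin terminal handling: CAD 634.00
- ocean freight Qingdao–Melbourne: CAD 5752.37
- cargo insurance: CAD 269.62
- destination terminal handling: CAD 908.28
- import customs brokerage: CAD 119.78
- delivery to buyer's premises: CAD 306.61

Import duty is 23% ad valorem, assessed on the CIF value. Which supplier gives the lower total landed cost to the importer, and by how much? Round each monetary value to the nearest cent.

Supplier B is cheaper by CAD 3703.73

Supplier A (FOB):
CIF value = FOB price + freight + insurance = 35442.80 + 5752.37 + 269.62 = 41464.79
Import duty = 41464.79 × 23% = 9536.90
Buyer bears (A): 5752.37 + 269.62 + 908.28 + 119.78 + 306.61 = 7356.66
Landed cost (A) = invoice 35442.80 + 7356.66 + duty 9536.90 = 52336.36
Supplier B (EXW):
CIF value = EXW price + inland to port + export clearance + origin terminal + freight + insurance = 30558.09 + 871.85 + 367.70 + 634.00 + 5752.37 + 269.62 = 38453.63
Import duty = 38453.63 × 23% = 8844.33
Buyer bears (B): 871.85 + 367.70 + 634.00 + 5752.37 + 269.62 + 908.28 + 119.78 + 306.61 = 9230.21
Landed cost (B) = invoice 30558.09 + 9230.21 + duty 8844.33 = 48632.63
Difference = |52336.36 − 48632.63| = 3703.73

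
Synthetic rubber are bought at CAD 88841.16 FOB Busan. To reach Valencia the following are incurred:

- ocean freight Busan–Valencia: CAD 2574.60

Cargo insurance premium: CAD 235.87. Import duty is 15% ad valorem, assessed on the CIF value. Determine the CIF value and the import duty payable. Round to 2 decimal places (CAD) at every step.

CIF = FOB price + freight + insurance
CIF = 88841.16 + 2574.60 + 235.87 = 91651.63
Import duty = 91651.63 × 15% = 13747.74

CIF value: CAD 91651.63; import duty: CAD 13747.74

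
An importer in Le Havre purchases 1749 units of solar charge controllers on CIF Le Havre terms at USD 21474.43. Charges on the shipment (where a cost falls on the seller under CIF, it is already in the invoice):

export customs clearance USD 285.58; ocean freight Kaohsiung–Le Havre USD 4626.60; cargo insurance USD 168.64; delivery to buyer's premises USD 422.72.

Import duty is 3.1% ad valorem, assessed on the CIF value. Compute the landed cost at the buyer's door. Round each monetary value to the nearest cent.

CIF: the seller pays costs through ocean freight and marine insurance to the destination port.
Already in the invoice (seller's account under CIF): export clearance, freight, insurance — exclude.
The CIF price already equals the CIF value: 21474.43
Import duty = 21474.43 × 3.1% = 665.71
Buyer bears: delivery 422.72 + duty 665.71 = 1088.43
Landed cost = invoice 21474.43 + 1088.43 = 22562.86

Total landed cost: USD 22562.86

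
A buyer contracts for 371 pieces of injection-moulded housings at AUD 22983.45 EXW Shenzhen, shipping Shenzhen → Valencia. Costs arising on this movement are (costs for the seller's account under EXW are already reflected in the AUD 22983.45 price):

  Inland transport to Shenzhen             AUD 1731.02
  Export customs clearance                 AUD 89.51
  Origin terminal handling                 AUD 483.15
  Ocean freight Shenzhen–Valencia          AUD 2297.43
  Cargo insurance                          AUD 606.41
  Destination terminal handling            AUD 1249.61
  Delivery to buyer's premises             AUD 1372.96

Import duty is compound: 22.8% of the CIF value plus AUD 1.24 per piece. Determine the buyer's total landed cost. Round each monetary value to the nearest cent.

EXW: the seller makes goods available at their premises; the buyer bears all onward costs.
CIF value = EXW price + inland to port + export clearance + origin terminal + freight + insurance = 22983.45 + 1731.02 + 89.51 + 483.15 + 2297.43 + 606.41 = 28190.97
Ad valorem component: 28190.97 × 22.8% = 6427.54
Specific component: 371 × 1.24 = 460.04
Import duty = 6427.54 + 460.04 = 6887.58
Buyer bears: inland to port 1731.02 + export clearance 89.51 + origin terminal 483.15 + freight 2297.43 + insurance 606.41 + destination terminal 1249.61 + delivery 1372.96 + duty 6887.58 = 14717.67
Landed cost = invoice 22983.45 + 14717.67 = 37701.12

Total landed cost: AUD 37701.12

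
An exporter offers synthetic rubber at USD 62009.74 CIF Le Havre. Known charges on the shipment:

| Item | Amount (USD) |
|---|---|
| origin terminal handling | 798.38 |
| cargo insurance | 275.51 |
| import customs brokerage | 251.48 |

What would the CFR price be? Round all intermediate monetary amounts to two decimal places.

CFR price: USD 61734.23

Not relevant to the conversion: origin terminal — on the seller under both CIF and CFR; already in the CIF price and stays in the CFR price. brokerage — on the buyer under both terms; not part of either seller's price.
From CIF to CFR, the seller no longer bears: insurance.
CFR price = 62009.74 − 275.51 = 61734.23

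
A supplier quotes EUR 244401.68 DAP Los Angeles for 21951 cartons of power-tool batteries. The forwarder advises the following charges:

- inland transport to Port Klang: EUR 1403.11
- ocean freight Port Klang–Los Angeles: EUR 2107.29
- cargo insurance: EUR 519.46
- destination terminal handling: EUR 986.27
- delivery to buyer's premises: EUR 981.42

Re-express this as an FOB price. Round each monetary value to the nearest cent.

FOB price: EUR 239807.24

Not relevant to the conversion: inland to port — on the seller under both DAP and FOB; already in the DAP price and stays in the FOB price.
From DAP to FOB, the seller no longer bears: freight, insurance, destination terminal, delivery.
FOB price = 244401.68 − 2107.29 − 519.46 − 986.27 − 981.42 = 239807.24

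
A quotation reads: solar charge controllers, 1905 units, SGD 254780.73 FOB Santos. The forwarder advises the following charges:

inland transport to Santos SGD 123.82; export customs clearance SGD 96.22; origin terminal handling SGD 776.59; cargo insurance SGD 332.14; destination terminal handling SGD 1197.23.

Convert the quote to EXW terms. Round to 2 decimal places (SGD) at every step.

Not relevant to the conversion: destination terminal, insurance — on the buyer under both terms; not part of either seller's price.
From FOB to EXW, the seller no longer bears: inland to port, export clearance, origin terminal.
EXW price = 254780.73 − 123.82 − 96.22 − 776.59 = 253784.10

EXW price: SGD 253784.10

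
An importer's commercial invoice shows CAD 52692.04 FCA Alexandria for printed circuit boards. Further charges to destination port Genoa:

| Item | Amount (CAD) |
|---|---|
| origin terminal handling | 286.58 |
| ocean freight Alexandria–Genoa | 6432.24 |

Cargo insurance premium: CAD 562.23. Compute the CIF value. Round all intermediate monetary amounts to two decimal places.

CIF value: CAD 59973.09

CIF = FCA price + pre-shipment costs + freight + insurance
CIF = 52692.04 + 286.58 + 6432.24 + 562.23 = 59973.09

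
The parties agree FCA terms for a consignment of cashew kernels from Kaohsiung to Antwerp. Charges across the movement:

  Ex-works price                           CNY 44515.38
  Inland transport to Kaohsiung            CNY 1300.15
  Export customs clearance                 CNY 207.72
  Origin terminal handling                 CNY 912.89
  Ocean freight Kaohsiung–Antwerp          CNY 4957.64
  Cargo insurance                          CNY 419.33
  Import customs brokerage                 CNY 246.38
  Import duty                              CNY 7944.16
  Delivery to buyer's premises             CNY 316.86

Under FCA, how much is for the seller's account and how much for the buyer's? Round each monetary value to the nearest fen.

FCA: the seller delivers export-cleared goods to the carrier; the buyer bears costs from that point.
Seller's account: goods 44515.38 + inland to port 1300.15 + export clearance 207.72 = 46023.25
Buyer's account: origin terminal 912.89 + freight 4957.64 + insurance 419.33 + brokerage 246.38 + duty 7944.16 + delivery 316.86 = 14797.26

Seller: CNY 46023.25; buyer: CNY 14797.26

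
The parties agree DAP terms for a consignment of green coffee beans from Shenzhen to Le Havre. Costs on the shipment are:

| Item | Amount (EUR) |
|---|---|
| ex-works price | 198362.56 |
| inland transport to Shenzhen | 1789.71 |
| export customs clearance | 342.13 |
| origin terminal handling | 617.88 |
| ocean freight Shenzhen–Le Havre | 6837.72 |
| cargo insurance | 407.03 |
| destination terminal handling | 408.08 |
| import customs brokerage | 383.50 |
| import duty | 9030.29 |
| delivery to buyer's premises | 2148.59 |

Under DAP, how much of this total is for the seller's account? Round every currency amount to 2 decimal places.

Seller's account: EUR 210913.70

DAP: the seller bears all costs to the named destination except import duty and clearance.
Seller's account: goods 198362.56 + inland to port 1789.71 + export clearance 342.13 + origin terminal 617.88 + freight 6837.72 + insurance 407.03 + destination terminal 408.08 + delivery 2148.59 = 210913.70
Buyer's account: brokerage 383.50 + duty 9030.29 = 9413.79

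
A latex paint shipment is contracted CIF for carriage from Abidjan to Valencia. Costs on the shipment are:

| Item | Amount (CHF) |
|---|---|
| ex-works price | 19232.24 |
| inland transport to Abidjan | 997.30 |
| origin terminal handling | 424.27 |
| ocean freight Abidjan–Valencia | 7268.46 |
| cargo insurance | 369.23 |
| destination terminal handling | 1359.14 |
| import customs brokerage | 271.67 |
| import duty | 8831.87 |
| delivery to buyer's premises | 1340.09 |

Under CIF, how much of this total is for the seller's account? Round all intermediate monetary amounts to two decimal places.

Seller's account: CHF 28291.50

CIF: the seller pays costs through ocean freight and marine insurance to the destination port.
Seller's account: goods 19232.24 + inland to port 997.30 + origin terminal 424.27 + freight 7268.46 + insurance 369.23 = 28291.50
Buyer's account: destination terminal 1359.14 + brokerage 271.67 + duty 8831.87 + delivery 1340.09 = 11802.77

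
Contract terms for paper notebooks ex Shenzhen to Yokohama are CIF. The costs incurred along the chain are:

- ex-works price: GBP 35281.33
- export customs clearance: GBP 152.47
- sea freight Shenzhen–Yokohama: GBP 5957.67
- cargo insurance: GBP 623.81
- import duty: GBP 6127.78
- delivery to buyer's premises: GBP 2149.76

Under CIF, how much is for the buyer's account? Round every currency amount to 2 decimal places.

CIF: the seller pays costs through ocean freight and marine insurance to the destination port.
Seller's account: goods 35281.33 + export clearance 152.47 + freight 5957.67 + insurance 623.81 = 42015.28
Buyer's account: duty 6127.78 + delivery 2149.76 = 8277.54

Buyer's account: GBP 8277.54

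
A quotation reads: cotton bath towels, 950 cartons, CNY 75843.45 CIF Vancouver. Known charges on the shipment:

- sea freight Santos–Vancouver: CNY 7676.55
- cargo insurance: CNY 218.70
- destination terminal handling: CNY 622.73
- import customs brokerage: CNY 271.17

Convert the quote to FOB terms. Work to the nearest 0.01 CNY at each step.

FOB price: CNY 67948.20

Not relevant to the conversion: brokerage, destination terminal — on the buyer under both terms; not part of either seller's price.
From CIF to FOB, the seller no longer bears: freight, insurance.
FOB price = 75843.45 − 7676.55 − 218.70 = 67948.20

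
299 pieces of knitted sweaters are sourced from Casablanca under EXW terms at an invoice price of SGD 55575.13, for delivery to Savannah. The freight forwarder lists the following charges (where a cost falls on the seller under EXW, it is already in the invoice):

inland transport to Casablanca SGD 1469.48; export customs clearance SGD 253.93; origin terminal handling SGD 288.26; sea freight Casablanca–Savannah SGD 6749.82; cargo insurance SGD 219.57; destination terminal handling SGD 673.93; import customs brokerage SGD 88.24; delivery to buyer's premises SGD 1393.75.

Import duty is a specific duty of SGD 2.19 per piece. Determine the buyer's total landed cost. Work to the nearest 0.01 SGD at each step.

EXW: the seller makes goods available at their premises; the buyer bears all onward costs.
CIF value = EXW price + inland to port + export clearance + origin terminal + freight + insurance = 55575.13 + 1469.48 + 253.93 + 288.26 + 6749.82 + 219.57 = 64556.19
Import duty = 299 × 2.19 = 654.81
Buyer bears: inland to port 1469.48 + export clearance 253.93 + origin terminal 288.26 + freight 6749.82 + insurance 219.57 + destination terminal 673.93 + brokerage 88.24 + delivery 1393.75 + duty 654.81 = 11791.79
Landed cost = invoice 55575.13 + 11791.79 = 67366.92

Total landed cost: SGD 67366.92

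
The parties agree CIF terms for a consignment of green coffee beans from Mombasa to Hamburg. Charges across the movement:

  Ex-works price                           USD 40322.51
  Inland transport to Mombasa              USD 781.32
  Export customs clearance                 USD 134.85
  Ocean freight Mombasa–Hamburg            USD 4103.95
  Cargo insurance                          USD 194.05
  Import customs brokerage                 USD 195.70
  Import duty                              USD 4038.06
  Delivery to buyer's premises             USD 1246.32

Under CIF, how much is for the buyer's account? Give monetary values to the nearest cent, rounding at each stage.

Buyer's account: USD 5480.08

CIF: the seller pays costs through ocean freight and marine insurance to the destination port.
Seller's account: goods 40322.51 + inland to port 781.32 + export clearance 134.85 + freight 4103.95 + insurance 194.05 = 45536.68
Buyer's account: brokerage 195.70 + duty 4038.06 + delivery 1246.32 = 5480.08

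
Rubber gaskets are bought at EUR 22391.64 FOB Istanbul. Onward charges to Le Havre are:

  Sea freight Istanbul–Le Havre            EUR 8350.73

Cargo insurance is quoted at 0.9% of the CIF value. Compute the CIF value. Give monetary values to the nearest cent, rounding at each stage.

CIF value: EUR 31021.56

Let C be the CIF value. C = FOB price + freight + 0.9% × C
C − 0.9% × C = 22391.64 + 8350.73
0.991 × C = 30742.37
C = 30742.37 / 0.991 = 31021.56
Insurance premium = 0.9% × 31021.56 = 279.19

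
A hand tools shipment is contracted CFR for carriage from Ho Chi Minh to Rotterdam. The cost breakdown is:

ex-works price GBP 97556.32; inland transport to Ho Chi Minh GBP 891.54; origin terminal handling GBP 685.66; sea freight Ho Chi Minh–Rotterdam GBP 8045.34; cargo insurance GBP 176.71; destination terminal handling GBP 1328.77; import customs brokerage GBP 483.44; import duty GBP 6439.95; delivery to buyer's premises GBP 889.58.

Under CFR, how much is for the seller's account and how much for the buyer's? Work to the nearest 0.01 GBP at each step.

Seller: GBP 107178.86; buyer: GBP 9318.45

CFR: the seller pays costs through ocean freight to the destination port, but not insurance.
Seller's account: goods 97556.32 + inland to port 891.54 + origin terminal 685.66 + freight 8045.34 = 107178.86
Buyer's account: insurance 176.71 + destination terminal 1328.77 + brokerage 483.44 + duty 6439.95 + delivery 889.58 = 9318.45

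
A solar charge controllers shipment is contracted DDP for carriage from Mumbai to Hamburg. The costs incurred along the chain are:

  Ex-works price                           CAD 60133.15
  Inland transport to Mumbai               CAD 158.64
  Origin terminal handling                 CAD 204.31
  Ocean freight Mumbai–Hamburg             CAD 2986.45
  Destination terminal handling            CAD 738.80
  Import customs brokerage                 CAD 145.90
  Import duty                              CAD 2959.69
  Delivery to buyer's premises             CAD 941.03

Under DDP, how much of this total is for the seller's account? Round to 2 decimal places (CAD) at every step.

Seller's account: CAD 68267.97

DDP: the seller bears all costs including import duty.
Seller's account: goods 60133.15 + inland to port 158.64 + origin terminal 204.31 + freight 2986.45 + destination terminal 738.80 + brokerage 145.90 + duty 2959.69 + delivery 941.03 = 68267.97
Buyer's account: 0.00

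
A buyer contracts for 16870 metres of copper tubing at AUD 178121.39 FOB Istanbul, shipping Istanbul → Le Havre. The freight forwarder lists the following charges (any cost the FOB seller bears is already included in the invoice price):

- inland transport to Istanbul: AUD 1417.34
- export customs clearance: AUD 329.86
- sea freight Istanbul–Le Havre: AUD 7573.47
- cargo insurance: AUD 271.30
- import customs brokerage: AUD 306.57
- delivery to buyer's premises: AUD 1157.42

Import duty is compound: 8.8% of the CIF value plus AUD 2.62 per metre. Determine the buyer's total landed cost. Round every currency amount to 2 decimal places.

FOB: the seller bears costs until goods are on board at the origin port; the buyer bears freight, insurance and all costs thereafter.
Already in the invoice (seller's account under FOB): inland to port, export clearance — exclude.
CIF value = FOB price + freight + insurance = 178121.39 + 7573.47 + 271.30 = 185966.16
Ad valorem component: 185966.16 × 8.8% = 16365.02
Specific component: 16870 × 2.62 = 44199.40
Import duty = 16365.02 + 44199.40 = 60564.42
Buyer bears: freight 7573.47 + insurance 271.30 + brokerage 306.57 + delivery 1157.42 + duty 60564.42 = 69873.18
Landed cost = invoice 178121.39 + 69873.18 = 247994.57

Total landed cost: AUD 247994.57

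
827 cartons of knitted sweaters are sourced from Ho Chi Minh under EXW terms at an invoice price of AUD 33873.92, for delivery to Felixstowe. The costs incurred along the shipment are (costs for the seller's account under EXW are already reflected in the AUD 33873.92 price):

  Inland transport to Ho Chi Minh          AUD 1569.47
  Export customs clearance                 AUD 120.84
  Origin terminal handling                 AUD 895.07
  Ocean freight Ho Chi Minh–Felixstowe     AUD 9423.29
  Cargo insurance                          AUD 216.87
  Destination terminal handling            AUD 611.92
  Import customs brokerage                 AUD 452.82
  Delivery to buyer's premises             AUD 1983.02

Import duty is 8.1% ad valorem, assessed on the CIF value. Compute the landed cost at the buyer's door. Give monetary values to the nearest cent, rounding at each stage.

Total landed cost: AUD 52881.28

EXW: the seller makes goods available at their premises; the buyer bears all onward costs.
CIF value = EXW price + inland to port + export clearance + origin terminal + freight + insurance = 33873.92 + 1569.47 + 120.84 + 895.07 + 9423.29 + 216.87 = 46099.46
Import duty = 46099.46 × 8.1% = 3734.06
Buyer bears: inland to port 1569.47 + export clearance 120.84 + origin terminal 895.07 + freight 9423.29 + insurance 216.87 + destination terminal 611.92 + brokerage 452.82 + delivery 1983.02 + duty 3734.06 = 19007.36
Landed cost = invoice 33873.92 + 19007.36 = 52881.28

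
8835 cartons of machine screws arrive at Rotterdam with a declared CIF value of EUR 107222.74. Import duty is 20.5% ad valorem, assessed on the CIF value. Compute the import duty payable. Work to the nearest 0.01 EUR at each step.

Import duty: EUR 21980.66

Import duty = 107222.74 × 20.5% = 21980.66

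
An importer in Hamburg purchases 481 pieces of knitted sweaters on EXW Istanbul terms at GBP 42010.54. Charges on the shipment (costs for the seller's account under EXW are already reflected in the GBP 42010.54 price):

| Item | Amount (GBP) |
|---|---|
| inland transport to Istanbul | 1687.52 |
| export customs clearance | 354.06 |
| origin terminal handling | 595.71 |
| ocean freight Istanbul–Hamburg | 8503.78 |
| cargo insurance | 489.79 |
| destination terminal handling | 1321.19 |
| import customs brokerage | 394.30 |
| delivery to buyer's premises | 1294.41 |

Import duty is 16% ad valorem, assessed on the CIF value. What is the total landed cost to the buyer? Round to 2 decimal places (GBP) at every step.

Total landed cost: GBP 65233.92

EXW: the seller makes goods available at their premises; the buyer bears all onward costs.
CIF value = EXW price + inland to port + export clearance + origin terminal + freight + insurance = 42010.54 + 1687.52 + 354.06 + 595.71 + 8503.78 + 489.79 = 53641.40
Import duty = 53641.40 × 16% = 8582.62
Buyer bears: inland to port 1687.52 + export clearance 354.06 + origin terminal 595.71 + freight 8503.78 + insurance 489.79 + destination terminal 1321.19 + brokerage 394.30 + delivery 1294.41 + duty 8582.62 = 23223.38
Landed cost = invoice 42010.54 + 23223.38 = 65233.92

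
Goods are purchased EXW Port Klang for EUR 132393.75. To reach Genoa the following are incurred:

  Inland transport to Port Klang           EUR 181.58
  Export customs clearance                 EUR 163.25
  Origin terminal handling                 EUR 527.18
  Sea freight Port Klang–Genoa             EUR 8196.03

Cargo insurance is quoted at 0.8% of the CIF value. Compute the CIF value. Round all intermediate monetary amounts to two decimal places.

Let C be the CIF value. C = EXW price + pre-shipment costs + freight + 0.8% × C
C − 0.8% × C = 132393.75 + 181.58 + 163.25 + 527.18 + 8196.03
0.992 × C = 141461.79
C = 141461.79 / 0.992 = 142602.61
Insurance premium = 0.8% × 142602.61 = 1140.82

CIF value: EUR 142602.61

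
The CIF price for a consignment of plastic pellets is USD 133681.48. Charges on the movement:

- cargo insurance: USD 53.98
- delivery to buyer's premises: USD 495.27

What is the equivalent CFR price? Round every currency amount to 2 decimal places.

Not relevant to the conversion: delivery — on the buyer under both terms; not part of either seller's price.
From CIF to CFR, the seller no longer bears: insurance.
CFR price = 133681.48 − 53.98 = 133627.50

CFR price: USD 133627.50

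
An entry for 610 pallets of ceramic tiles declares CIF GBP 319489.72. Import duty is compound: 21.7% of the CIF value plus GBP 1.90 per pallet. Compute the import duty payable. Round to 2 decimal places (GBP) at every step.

Import duty: GBP 70488.27

Ad valorem component: 319489.72 × 21.7% = 69329.27
Specific component: 610 × 1.90 = 1159.00
Import duty = 69329.27 + 1159.00 = 70488.27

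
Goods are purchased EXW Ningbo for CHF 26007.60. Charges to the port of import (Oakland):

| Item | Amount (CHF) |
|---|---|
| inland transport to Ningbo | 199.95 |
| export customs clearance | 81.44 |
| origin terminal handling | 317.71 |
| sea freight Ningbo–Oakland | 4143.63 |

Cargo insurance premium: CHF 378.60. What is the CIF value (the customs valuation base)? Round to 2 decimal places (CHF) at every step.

CIF = EXW price + pre-shipment costs + freight + insurance
CIF = 26007.60 + 199.95 + 81.44 + 317.71 + 4143.63 + 378.60 = 31128.93

CIF value: CHF 31128.93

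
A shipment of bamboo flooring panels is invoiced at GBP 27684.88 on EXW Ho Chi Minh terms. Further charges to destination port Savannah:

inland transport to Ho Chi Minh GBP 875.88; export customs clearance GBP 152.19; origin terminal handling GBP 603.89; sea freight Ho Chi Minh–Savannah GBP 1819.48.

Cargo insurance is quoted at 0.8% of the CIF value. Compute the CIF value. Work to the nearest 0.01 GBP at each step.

CIF value: GBP 31387.42

Let C be the CIF value. C = EXW price + pre-shipment costs + freight + 0.8% × C
C − 0.8% × C = 27684.88 + 875.88 + 152.19 + 603.89 + 1819.48
0.992 × C = 31136.32
C = 31136.32 / 0.992 = 31387.42
Insurance premium = 0.8% × 31387.42 = 251.10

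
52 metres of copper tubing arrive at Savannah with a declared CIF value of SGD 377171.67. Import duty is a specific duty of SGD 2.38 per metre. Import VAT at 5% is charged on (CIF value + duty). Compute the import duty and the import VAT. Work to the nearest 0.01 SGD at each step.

Import duty = 52 × 2.38 = 123.76
VAT base = CIF + duty = 377171.67 + 123.76 = 377295.43
Import VAT = 377295.43 × 5% = 18864.77

Import duty: SGD 123.76; import VAT: SGD 18864.77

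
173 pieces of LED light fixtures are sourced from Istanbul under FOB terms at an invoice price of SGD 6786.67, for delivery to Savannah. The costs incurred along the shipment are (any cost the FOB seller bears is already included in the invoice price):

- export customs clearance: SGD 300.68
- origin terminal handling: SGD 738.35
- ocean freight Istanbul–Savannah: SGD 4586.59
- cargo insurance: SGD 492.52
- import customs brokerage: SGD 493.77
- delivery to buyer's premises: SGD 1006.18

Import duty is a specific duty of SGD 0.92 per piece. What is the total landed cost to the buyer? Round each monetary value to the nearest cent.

FOB: the seller bears costs until goods are on board at the origin port; the buyer bears freight, insurance and all costs thereafter.
Already in the invoice (seller's account under FOB): export clearance, origin terminal — exclude.
CIF value = FOB price + freight + insurance = 6786.67 + 4586.59 + 492.52 = 11865.78
Import duty = 173 × 0.92 = 159.16
Buyer bears: freight 4586.59 + insurance 492.52 + brokerage 493.77 + delivery 1006.18 + duty 159.16 = 6738.22
Landed cost = invoice 6786.67 + 6738.22 = 13524.89

Total landed cost: SGD 13524.89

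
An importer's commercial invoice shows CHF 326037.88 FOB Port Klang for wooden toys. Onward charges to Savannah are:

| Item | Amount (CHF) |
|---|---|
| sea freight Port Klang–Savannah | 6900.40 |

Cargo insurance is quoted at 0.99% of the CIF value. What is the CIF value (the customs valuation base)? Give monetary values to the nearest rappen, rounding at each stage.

CIF value: CHF 336267.33

Let C be the CIF value. C = FOB price + freight + 0.99% × C
C − 0.99% × C = 326037.88 + 6900.40
0.9901 × C = 332938.28
C = 332938.28 / 0.9901 = 336267.33
Insurance premium = 0.99% × 336267.33 = 3329.05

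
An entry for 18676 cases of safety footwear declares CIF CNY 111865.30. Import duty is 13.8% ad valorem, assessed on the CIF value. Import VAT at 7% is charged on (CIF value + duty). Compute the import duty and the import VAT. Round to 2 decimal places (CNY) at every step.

Import duty: CNY 15437.41; import VAT: CNY 8911.19

Import duty = 111865.30 × 13.8% = 15437.41
VAT base = CIF + duty = 111865.30 + 15437.41 = 127302.71
Import VAT = 127302.71 × 7% = 8911.19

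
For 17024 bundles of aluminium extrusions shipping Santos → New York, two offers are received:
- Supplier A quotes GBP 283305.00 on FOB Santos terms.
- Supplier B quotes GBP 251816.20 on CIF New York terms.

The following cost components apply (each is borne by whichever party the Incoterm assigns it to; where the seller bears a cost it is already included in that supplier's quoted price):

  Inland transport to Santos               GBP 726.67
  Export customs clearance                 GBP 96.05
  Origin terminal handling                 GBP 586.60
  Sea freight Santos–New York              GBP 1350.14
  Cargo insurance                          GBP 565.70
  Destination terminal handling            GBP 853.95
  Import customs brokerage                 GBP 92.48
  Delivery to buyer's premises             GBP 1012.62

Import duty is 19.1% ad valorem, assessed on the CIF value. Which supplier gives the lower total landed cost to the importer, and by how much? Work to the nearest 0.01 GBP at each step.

Supplier A (FOB):
CIF value = FOB price + freight + insurance = 283305.00 + 1350.14 + 565.70 = 285220.84
Import duty = 285220.84 × 19.1% = 54477.18
Buyer bears (A): 1350.14 + 565.70 + 853.95 + 92.48 + 1012.62 = 3874.89
Landed cost (A) = invoice 283305.00 + 3874.89 + duty 54477.18 = 341657.07
Supplier B (CIF):
The CIF price already equals the CIF value: 251816.20
Import duty = 251816.20 × 19.1% = 48096.89
Buyer bears (B): 853.95 + 92.48 + 1012.62 = 1959.05
Landed cost (B) = invoice 251816.20 + 1959.05 + duty 48096.89 = 301872.14
Difference = |341657.07 − 301872.14| = 39784.93

Supplier B is cheaper by GBP 39784.93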